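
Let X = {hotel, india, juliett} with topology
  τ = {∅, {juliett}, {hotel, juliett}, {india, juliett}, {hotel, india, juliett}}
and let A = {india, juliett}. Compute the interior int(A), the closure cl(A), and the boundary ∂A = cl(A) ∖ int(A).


int(A) = {india, juliett}, cl(A) = {hotel, india, juliett}, ∂A = {hotel}.

Closed sets in (X, τ) are complements of opens:
  closed(X, τ) = {∅, {hotel}, {india}, {hotel, india}, {hotel, india, juliett}}.
int(A) = ⋃ {U ∈ τ : U ⊆ A}. Opens contained in A: ∅, {juliett}, {india, juliett}.
Taking the union of these: int(A) = {india, juliett}.
cl(A) = ⋂ {C closed : A ⊆ C}. Closed sets containing A: {hotel, india, juliett}.
Intersecting these: cl(A) = {hotel, india, juliett}.
∂A = cl(A) ∖ int(A) = {hotel, india, juliett} ∖ {india, juliett} = {hotel}.


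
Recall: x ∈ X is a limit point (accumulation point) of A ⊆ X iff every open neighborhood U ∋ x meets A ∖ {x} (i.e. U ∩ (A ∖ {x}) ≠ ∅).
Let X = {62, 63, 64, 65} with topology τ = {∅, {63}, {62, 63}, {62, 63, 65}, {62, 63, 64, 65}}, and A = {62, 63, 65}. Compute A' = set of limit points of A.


A' = {62, 64, 65}

For each x ∈ X, list the open sets U ∈ τ with x ∈ U, then check whether U ∩ (A ∖ {x}) ≠ ∅ for every such U.
  x = 62: opens ∋ x are {62, 63}, {62, 63, 65}, {62, 63, 64, 65}; each meets A ∖ {62}, so x IS a limit point.
  x = 63: open {63} ∋ x has {63} ∩ (A ∖ {63}) = ∅, so x is NOT a limit point.
  x = 64: opens ∋ x are {62, 63, 64, 65}; each meets A ∖ {64}, so x IS a limit point.
  x = 65: opens ∋ x are {62, 63, 65}, {62, 63, 64, 65}; each meets A ∖ {65}, so x IS a limit point.
Collecting: A' = {62, 64, 65}.


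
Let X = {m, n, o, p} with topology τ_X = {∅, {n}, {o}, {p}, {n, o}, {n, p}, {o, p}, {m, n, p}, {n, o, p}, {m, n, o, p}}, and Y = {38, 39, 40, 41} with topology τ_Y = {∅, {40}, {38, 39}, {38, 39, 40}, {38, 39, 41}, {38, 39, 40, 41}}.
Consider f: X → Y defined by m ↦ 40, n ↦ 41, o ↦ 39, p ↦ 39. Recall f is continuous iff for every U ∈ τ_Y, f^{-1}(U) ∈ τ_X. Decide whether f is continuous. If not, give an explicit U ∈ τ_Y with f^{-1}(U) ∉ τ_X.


f is NOT continuous.

Compute f^{-1}(U) for each U ∈ τ_Y:
  U = ∅: f^{-1}(U) = ∅ ∈ τ_X ✓.
  U = {40}: f^{-1}(U) = {m} ∉ τ_X ✗.
  U = {38, 39}: f^{-1}(U) = {o, p} ∈ τ_X ✓.
  U = {38, 39, 40}: f^{-1}(U) = {m, o, p} ∉ τ_X ✗.
  U = {38, 39, 41}: f^{-1}(U) = {n, o, p} ∈ τ_X ✓.
  U = {38, 39, 40, 41}: f^{-1}(U) = {m, n, o, p} ∈ τ_X ✓.
Found U = {40} with f^{-1}(U) = {m} not in τ_X. Therefore f is NOT continuous.


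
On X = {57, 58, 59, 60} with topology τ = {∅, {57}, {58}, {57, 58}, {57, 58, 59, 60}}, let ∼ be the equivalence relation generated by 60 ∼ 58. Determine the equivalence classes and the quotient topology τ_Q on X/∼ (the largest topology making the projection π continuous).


X/∼ = {[57], [58=60], [59]}; |τ_Q| = 3.

Equivalence classes: [57], [58=60], [59].
Quotient map π: X → X/∼ sends 57 ↦ [57], 58 ↦ [58=60], 59 ↦ [59], 60 ↦ [58=60].
For each subset V ⊆ X/∼, compute π^{-1}(V) ⊆ X and check whether π^{-1}(V) ∈ τ. V is open in τ_Q iff π^{-1}(V) ∈ τ.
  V = {}: π^{-1}(V) = ∅ ∈ τ ✓.
  V = {[57]}: π^{-1}(V) = {57} ∈ τ ✓.
  V = {[58=60]}: π^{-1}(V) = {58, 60} ∉ τ ✗.
  V = {[57], [58=60]}: π^{-1}(V) = {57, 58, 60} ∉ τ ✗.
  V = {[59]}: π^{-1}(V) = {59} ∉ τ ✗.
  V = {[57], [59]}: π^{-1}(V) = {57, 59} ∉ τ ✗.
  V = {[58=60], [59]}: π^{-1}(V) = {58, 59, 60} ∉ τ ✗.
  V = {[57], [58=60], [59]}: π^{-1}(V) = {57, 58, 59, 60} ∈ τ ✓.
Open sets in the quotient: τ_Q = {{}, {[57]}, {[57], [58=60], [59]}} (3 elements).


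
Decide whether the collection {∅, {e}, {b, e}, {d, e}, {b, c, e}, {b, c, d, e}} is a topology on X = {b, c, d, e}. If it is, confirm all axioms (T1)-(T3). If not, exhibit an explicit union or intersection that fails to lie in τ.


τ is NOT a topology on X.

Axiom (T1): ∅ ∈ τ? Yes; X ∈ τ? Yes.
Axiom (T2/T3): check pairwise unions and intersections of members of τ.
Counterexample for (T2): {b, e} ∪ {d, e} = {b, d, e} ∉ τ. Therefore τ is NOT a topology.


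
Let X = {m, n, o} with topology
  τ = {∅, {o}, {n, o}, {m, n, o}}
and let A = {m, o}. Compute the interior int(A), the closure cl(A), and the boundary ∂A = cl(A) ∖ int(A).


int(A) = {o}, cl(A) = {m, n, o}, ∂A = {m, n}.

Closed sets in (X, τ) are complements of opens:
  closed(X, τ) = {∅, {m}, {m, n}, {m, n, o}}.
int(A) = ⋃ {U ∈ τ : U ⊆ A}. Opens contained in A: ∅, {o}.
Taking the union of these: int(A) = {o}.
cl(A) = ⋂ {C closed : A ⊆ C}. Closed sets containing A: {m, n, o}.
Intersecting these: cl(A) = {m, n, o}.
∂A = cl(A) ∖ int(A) = {m, n, o} ∖ {o} = {m, n}.


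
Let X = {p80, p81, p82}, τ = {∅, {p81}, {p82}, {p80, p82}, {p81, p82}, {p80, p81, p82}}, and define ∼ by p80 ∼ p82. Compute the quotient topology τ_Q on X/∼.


X/∼ = {[p80=p82], [p81]}; |τ_Q| = 4.

Equivalence classes: [p80=p82], [p81].
Quotient map π: X → X/∼ sends p80 ↦ [p80=p82], p81 ↦ [p81], p82 ↦ [p80=p82].
For each subset V ⊆ X/∼, compute π^{-1}(V) ⊆ X and check whether π^{-1}(V) ∈ τ. V is open in τ_Q iff π^{-1}(V) ∈ τ.
  V = {}: π^{-1}(V) = ∅ ∈ τ ✓.
  V = {[p80=p82]}: π^{-1}(V) = {p80, p82} ∈ τ ✓.
  V = {[p81]}: π^{-1}(V) = {p81} ∈ τ ✓.
  V = {[p80=p82], [p81]}: π^{-1}(V) = {p80, p81, p82} ∈ τ ✓.
Open sets in the quotient: τ_Q = {{}, {[p80=p82]}, {[p81]}, {[p80=p82], [p81]}} (4 elements).


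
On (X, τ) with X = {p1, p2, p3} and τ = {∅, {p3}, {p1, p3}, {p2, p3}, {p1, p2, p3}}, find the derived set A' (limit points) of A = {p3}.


A' = {p1, p2}

For each x ∈ X, list the open sets U ∈ τ with x ∈ U, then check whether U ∩ (A ∖ {x}) ≠ ∅ for every such U.
  x = p1: opens ∋ x are {p1, p3}, {p1, p2, p3}; each meets A ∖ {p1}, so x IS a limit point.
  x = p2: opens ∋ x are {p2, p3}, {p1, p2, p3}; each meets A ∖ {p2}, so x IS a limit point.
  x = p3: open {p3} ∋ x has {p3} ∩ (A ∖ {p3}) = ∅, so x is NOT a limit point.
Collecting: A' = {p1, p2}.


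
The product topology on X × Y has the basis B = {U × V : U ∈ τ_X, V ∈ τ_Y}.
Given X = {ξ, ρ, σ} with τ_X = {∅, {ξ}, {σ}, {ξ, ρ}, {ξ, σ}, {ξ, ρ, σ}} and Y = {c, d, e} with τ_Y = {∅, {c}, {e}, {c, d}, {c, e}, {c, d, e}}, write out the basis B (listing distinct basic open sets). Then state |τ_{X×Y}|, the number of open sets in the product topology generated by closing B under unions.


Basis B = {∅ × ∅, {ξ} × {c}, {ξ} × {e}, {σ} × {c}, {σ} × {e}, {ξ} × {c, d}, {ξ} × {c, e}, {ξ, ρ} × {c}, {ξ, σ} × {c}, {ξ, ρ} × {e}, {ξ, σ} × {e}, {σ} × {c, d}, {σ} × {c, e}, {ξ} × {c, d, e}, {ξ, ρ, σ} × {c}, {ξ, ρ, σ} × {e}, {σ} × {c, d, e}, {ξ, ρ} × {c, d}, {ξ, σ} × {c, d}, {ξ, ρ} × {c, e}, {ξ, σ} × {c, e}, {ξ, ρ} × {c, d, e}, {ξ, σ} × {c, d, e}, {ξ, ρ, σ} × {c, d}, {ξ, ρ, σ} × {c, e}, {ξ, ρ, σ} × {c, d, e}}; |τ_{X×Y}| = 108.

Enumerate products U × V with U ∈ τ_X, V ∈ τ_Y (deduplicated):
  ∅ × ∅ = {} (∅)
  {ξ} × {c} = {(ξ,c)}
  {ξ} × {e} = {(ξ,e)}
  {σ} × {c} = {(σ,c)}
  {σ} × {e} = {(σ,e)}
  {ξ} × {c, d} = {(ξ,c), (ξ,d)}
  {ξ} × {c, e} = {(ξ,c), (ξ,e)}
  {ξ, ρ} × {c} = {(ξ,c), (ρ,c)}
  {ξ, σ} × {c} = {(ξ,c), (σ,c)}
  {ξ, ρ} × {e} = {(ξ,e), (ρ,e)}
  {ξ, σ} × {e} = {(ξ,e), (σ,e)}
  {σ} × {c, d} = {(σ,c), (σ,d)}
  {σ} × {c, e} = {(σ,c), (σ,e)}
  {ξ} × {c, d, e} = {(ξ,c), (ξ,d), (ξ,e)}
  {ξ, ρ, σ} × {c} = {(ξ,c), (ρ,c), (σ,c)}
  {ξ, ρ, σ} × {e} = {(ξ,e), (ρ,e), (σ,e)}
  {σ} × {c, d, e} = {(σ,c), (σ,d), (σ,e)}
  {ξ, ρ} × {c, d} = {(ξ,c), (ξ,d), (ρ,c), (ρ,d)}
  {ξ, σ} × {c, d} = {(ξ,c), (ξ,d), (σ,c), (σ,d)}
  {ξ, ρ} × {c, e} = {(ξ,c), (ξ,e), (ρ,c), (ρ,e)}
  {ξ, σ} × {c, e} = {(ξ,c), (ξ,e), (σ,c), (σ,e)}
  {ξ, ρ} × {c, d, e} = {(ξ,c), (ξ,d), (ξ,e), (ρ,c), (ρ,d), (ρ,e)}
  {ξ, σ} × {c, d, e} = {(ξ,c), (ξ,d), (ξ,e), (σ,c), (σ,d), (σ,e)}
  {ξ, ρ, σ} × {c, d} = {(ξ,c), (ξ,d), (ρ,c), (ρ,d), (σ,c), (σ,d)}
  {ξ, ρ, σ} × {c, e} = {(ξ,c), (ξ,e), (ρ,c), (ρ,e), (σ,c), (σ,e)}
  {ξ, ρ, σ} × {c, d, e} = {(ξ,c), (ξ,d), (ξ,e), (ρ,c), (ρ,d), (ρ,e), (σ,c), (σ,d), (σ,e)}
These 26 distinct sets form the basis B.
Close under arbitrary unions to get τ_{X×Y}; counting gives |τ_{X×Y}| = 108.


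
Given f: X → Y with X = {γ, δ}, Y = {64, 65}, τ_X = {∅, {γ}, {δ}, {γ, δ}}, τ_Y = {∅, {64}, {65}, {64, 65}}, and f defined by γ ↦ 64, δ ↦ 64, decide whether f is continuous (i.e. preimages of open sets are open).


f IS continuous.

Compute f^{-1}(U) for each U ∈ τ_Y:
  U = ∅: f^{-1}(U) = ∅ ∈ τ_X ✓.
  U = {64}: f^{-1}(U) = {γ, δ} ∈ τ_X ✓.
  U = {65}: f^{-1}(U) = ∅ ∈ τ_X ✓.
  U = {64, 65}: f^{-1}(U) = {γ, δ} ∈ τ_X ✓.
Every preimage lies in τ_X, so f IS continuous.


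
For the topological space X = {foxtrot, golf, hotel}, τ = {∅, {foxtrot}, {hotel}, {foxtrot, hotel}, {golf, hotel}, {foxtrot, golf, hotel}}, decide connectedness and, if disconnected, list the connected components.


(X, τ) is disconnected; components = [{foxtrot}, {golf, hotel}].

Find clopen sets (U ∈ τ with X ∖ U ∈ τ):
  U = ∅, X ∖ U = {foxtrot, golf, hotel} — both open, so U is clopen.
  U = {foxtrot}, X ∖ U = {golf, hotel} — both open, so U is clopen.
  U = {golf, hotel}, X ∖ U = {foxtrot} — both open, so U is clopen.
  U = {foxtrot, golf, hotel}, X ∖ U = ∅ — both open, so U is clopen.
Nontrivial clopen(s) exist: e.g. {foxtrot}. So (X, τ) is disconnected.
Compute connected components by grouping points that agree on all clopens:
  component: {foxtrot}
  component: {golf, hotel}


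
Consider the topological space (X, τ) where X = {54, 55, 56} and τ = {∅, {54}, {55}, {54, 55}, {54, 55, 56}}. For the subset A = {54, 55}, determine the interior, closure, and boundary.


int(A) = {54, 55}, cl(A) = {54, 55, 56}, ∂A = {56}.

Closed sets in (X, τ) are complements of opens:
  closed(X, τ) = {∅, {56}, {54, 56}, {55, 56}, {54, 55, 56}}.
int(A) = ⋃ {U ∈ τ : U ⊆ A}. Opens contained in A: ∅, {54}, {55}, {54, 55}.
Taking the union of these: int(A) = {54, 55}.
cl(A) = ⋂ {C closed : A ⊆ C}. Closed sets containing A: {54, 55, 56}.
Intersecting these: cl(A) = {54, 55, 56}.
∂A = cl(A) ∖ int(A) = {54, 55, 56} ∖ {54, 55} = {56}.


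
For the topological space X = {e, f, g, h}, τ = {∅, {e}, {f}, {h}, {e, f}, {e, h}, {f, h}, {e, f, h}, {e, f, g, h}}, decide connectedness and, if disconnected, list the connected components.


(X, τ) is connected.

Find clopen sets (U ∈ τ with X ∖ U ∈ τ):
  U = ∅, X ∖ U = {e, f, g, h} — both open, so U is clopen.
  U = {e, f, g, h}, X ∖ U = ∅ — both open, so U is clopen.
Only trivial clopens (∅ and X) exist, so (X, τ) is connected.
Compute connected components by grouping points that agree on all clopens:
  component: {e, f, g, h}


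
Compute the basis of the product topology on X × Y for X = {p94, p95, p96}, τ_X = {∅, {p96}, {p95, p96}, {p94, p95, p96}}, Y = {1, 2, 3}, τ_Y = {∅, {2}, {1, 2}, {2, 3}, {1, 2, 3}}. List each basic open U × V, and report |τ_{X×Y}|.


Basis B = {∅ × ∅, {p96} × {2}, {p95, p96} × {2}, {p96} × {1, 2}, {p96} × {2, 3}, {p94, p95, p96} × {2}, {p96} × {1, 2, 3}, {p95, p96} × {1, 2}, {p95, p96} × {2, 3}, {p94, p95, p96} × {1, 2}, {p94, p95, p96} × {2, 3}, {p95, p96} × {1, 2, 3}, {p94, p95, p96} × {1, 2, 3}}; |τ_{X×Y}| = 30.

Enumerate products U × V with U ∈ τ_X, V ∈ τ_Y (deduplicated):
  ∅ × ∅ = {} (∅)
  {p96} × {2} = {(p96,2)}
  {p95, p96} × {2} = {(p95,2), (p96,2)}
  {p96} × {1, 2} = {(p96,1), (p96,2)}
  {p96} × {2, 3} = {(p96,2), (p96,3)}
  {p94, p95, p96} × {2} = {(p94,2), (p95,2), (p96,2)}
  {p96} × {1, 2, 3} = {(p96,1), (p96,2), (p96,3)}
  {p95, p96} × {1, 2} = {(p95,1), (p95,2), (p96,1), (p96,2)}
  {p95, p96} × {2, 3} = {(p95,2), (p95,3), (p96,2), (p96,3)}
  {p94, p95, p96} × {1, 2} = {(p94,1), (p94,2), (p95,1), (p95,2), (p96,1), (p96,2)}
  {p94, p95, p96} × {2, 3} = {(p94,2), (p94,3), (p95,2), (p95,3), (p96,2), (p96,3)}
  {p95, p96} × {1, 2, 3} = {(p95,1), (p95,2), (p95,3), (p96,1), (p96,2), (p96,3)}
  {p94, p95, p96} × {1, 2, 3} = {(p94,1), (p94,2), (p94,3), (p95,1), (p95,2), (p95,3), (p96,1), (p96,2), (p96,3)}
These 13 distinct sets form the basis B.
Close under arbitrary unions to get τ_{X×Y}; counting gives |τ_{X×Y}| = 30.


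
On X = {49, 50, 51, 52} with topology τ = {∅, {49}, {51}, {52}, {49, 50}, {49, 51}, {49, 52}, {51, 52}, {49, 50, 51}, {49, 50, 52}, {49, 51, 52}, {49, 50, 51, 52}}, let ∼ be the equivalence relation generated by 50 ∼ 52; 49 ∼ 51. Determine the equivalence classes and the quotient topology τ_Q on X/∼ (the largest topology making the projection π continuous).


X/∼ = {[49=51], [50=52]}; |τ_Q| = 3.

Equivalence classes: [49=51], [50=52].
Quotient map π: X → X/∼ sends 49 ↦ [49=51], 50 ↦ [50=52], 51 ↦ [49=51], 52 ↦ [50=52].
For each subset V ⊆ X/∼, compute π^{-1}(V) ⊆ X and check whether π^{-1}(V) ∈ τ. V is open in τ_Q iff π^{-1}(V) ∈ τ.
  V = {}: π^{-1}(V) = ∅ ∈ τ ✓.
  V = {[49=51]}: π^{-1}(V) = {49, 51} ∈ τ ✓.
  V = {[50=52]}: π^{-1}(V) = {50, 52} ∉ τ ✗.
  V = {[49=51], [50=52]}: π^{-1}(V) = {49, 50, 51, 52} ∈ τ ✓.
Open sets in the quotient: τ_Q = {{}, {[49=51]}, {[49=51], [50=52]}} (3 elements).


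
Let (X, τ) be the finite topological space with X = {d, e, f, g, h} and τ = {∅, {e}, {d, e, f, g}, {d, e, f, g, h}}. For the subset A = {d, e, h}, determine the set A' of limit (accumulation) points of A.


A' = {d, f, g, h}

For each x ∈ X, list the open sets U ∈ τ with x ∈ U, then check whether U ∩ (A ∖ {x}) ≠ ∅ for every such U.
  x = d: opens ∋ x are {d, e, f, g}, {d, e, f, g, h}; each meets A ∖ {d}, so x IS a limit point.
  x = e: open {e} ∋ x has {e} ∩ (A ∖ {e}) = ∅, so x is NOT a limit point.
  x = f: opens ∋ x are {d, e, f, g}, {d, e, f, g, h}; each meets A ∖ {f}, so x IS a limit point.
  x = g: opens ∋ x are {d, e, f, g}, {d, e, f, g, h}; each meets A ∖ {g}, so x IS a limit point.
  x = h: opens ∋ x are {d, e, f, g, h}; each meets A ∖ {h}, so x IS a limit point.
Collecting: A' = {d, f, g, h}.


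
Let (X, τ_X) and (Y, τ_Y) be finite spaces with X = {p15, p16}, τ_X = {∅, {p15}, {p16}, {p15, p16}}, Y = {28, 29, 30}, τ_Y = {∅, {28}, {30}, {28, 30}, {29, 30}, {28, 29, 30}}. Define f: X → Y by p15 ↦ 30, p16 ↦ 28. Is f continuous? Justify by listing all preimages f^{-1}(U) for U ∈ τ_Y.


f IS continuous.

Compute f^{-1}(U) for each U ∈ τ_Y:
  U = ∅: f^{-1}(U) = ∅ ∈ τ_X ✓.
  U = {28}: f^{-1}(U) = {p16} ∈ τ_X ✓.
  U = {30}: f^{-1}(U) = {p15} ∈ τ_X ✓.
  U = {28, 30}: f^{-1}(U) = {p15, p16} ∈ τ_X ✓.
  U = {29, 30}: f^{-1}(U) = {p15} ∈ τ_X ✓.
  U = {28, 29, 30}: f^{-1}(U) = {p15, p16} ∈ τ_X ✓.
Every preimage lies in τ_X, so f IS continuous.


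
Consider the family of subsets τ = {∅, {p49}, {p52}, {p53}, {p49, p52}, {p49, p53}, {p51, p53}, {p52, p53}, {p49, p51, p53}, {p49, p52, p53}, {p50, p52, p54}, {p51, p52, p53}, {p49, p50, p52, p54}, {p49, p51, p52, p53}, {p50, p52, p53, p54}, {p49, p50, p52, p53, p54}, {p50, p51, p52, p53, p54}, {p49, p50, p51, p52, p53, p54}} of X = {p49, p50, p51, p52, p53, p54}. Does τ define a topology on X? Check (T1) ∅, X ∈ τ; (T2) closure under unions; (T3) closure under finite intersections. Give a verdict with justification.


τ IS a topology on X.

Axiom (T1): ∅ ∈ τ? Yes; X ∈ τ? Yes.
Axiom (T2/T3): check pairwise unions and intersections of members of τ.
All pairwise intersections and unions checked — each lies in τ. Therefore τ satisfies (T1), (T2), (T3): it IS a topology on X.


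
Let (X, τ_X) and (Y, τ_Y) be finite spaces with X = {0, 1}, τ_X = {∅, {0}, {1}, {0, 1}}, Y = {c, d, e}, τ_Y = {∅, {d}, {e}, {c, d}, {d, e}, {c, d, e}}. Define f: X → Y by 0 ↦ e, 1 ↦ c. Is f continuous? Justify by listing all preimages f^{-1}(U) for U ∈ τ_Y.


f IS continuous.

Compute f^{-1}(U) for each U ∈ τ_Y:
  U = ∅: f^{-1}(U) = ∅ ∈ τ_X ✓.
  U = {d}: f^{-1}(U) = ∅ ∈ τ_X ✓.
  U = {e}: f^{-1}(U) = {0} ∈ τ_X ✓.
  U = {c, d}: f^{-1}(U) = {1} ∈ τ_X ✓.
  U = {d, e}: f^{-1}(U) = {0} ∈ τ_X ✓.
  U = {c, d, e}: f^{-1}(U) = {0, 1} ∈ τ_X ✓.
Every preimage lies in τ_X, so f IS continuous.


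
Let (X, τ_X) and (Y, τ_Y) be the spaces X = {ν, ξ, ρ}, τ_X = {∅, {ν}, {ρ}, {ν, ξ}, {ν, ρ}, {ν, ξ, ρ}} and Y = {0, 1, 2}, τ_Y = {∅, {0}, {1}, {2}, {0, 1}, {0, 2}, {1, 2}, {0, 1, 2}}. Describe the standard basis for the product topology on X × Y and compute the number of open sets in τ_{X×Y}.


Basis B = {∅ × ∅, {ν} × {0}, {ν} × {1}, {ν} × {2}, {ρ} × {0}, {ρ} × {1}, {ρ} × {2}, {ν} × {0, 1}, {ν} × {0, 2}, {ν, ξ} × {0}, {ν, ρ} × {0}, {ν} × {1, 2}, {ν, ξ} × {1}, {ν, ρ} × {1}, {ν, ξ} × {2}, {ν, ρ} × {2}, {ρ} × {0, 1}, {ρ} × {0, 2}, {ρ} × {1, 2}, {ν} × {0, 1, 2}, {ν, ξ, ρ} × {0}, {ν, ξ, ρ} × {1}, {ν, ξ, ρ} × {2}, {ρ} × {0, 1, 2}, {ν, ξ} × {0, 1}, {ν, ρ} × {0, 1}, {ν, ξ} × {0, 2}, {ν, ρ} × {0, 2}, {ν, ξ} × {1, 2}, {ν, ρ} × {1, 2}, {ν, ξ} × {0, 1, 2}, {ν, ρ} × {0, 1, 2}, {ν, ξ, ρ} × {0, 1}, {ν, ξ, ρ} × {0, 2}, {ν, ξ, ρ} × {1, 2}, {ν, ξ, ρ} × {0, 1, 2}}; |τ_{X×Y}| = 216.

Enumerate products U × V with U ∈ τ_X, V ∈ τ_Y (deduplicated):
  ∅ × ∅ = {} (∅)
  {ν} × {0} = {(ν,0)}
  {ν} × {1} = {(ν,1)}
  {ν} × {2} = {(ν,2)}
  {ρ} × {0} = {(ρ,0)}
  {ρ} × {1} = {(ρ,1)}
  {ρ} × {2} = {(ρ,2)}
  {ν} × {0, 1} = {(ν,0), (ν,1)}
  {ν} × {0, 2} = {(ν,0), (ν,2)}
  {ν, ξ} × {0} = {(ν,0), (ξ,0)}
  {ν, ρ} × {0} = {(ν,0), (ρ,0)}
  {ν} × {1, 2} = {(ν,1), (ν,2)}
  {ν, ξ} × {1} = {(ν,1), (ξ,1)}
  {ν, ρ} × {1} = {(ν,1), (ρ,1)}
  {ν, ξ} × {2} = {(ν,2), (ξ,2)}
  {ν, ρ} × {2} = {(ν,2), (ρ,2)}
  {ρ} × {0, 1} = {(ρ,0), (ρ,1)}
  {ρ} × {0, 2} = {(ρ,0), (ρ,2)}
  {ρ} × {1, 2} = {(ρ,1), (ρ,2)}
  {ν} × {0, 1, 2} = {(ν,0), (ν,1), (ν,2)}
  {ν, ξ, ρ} × {0} = {(ν,0), (ξ,0), (ρ,0)}
  {ν, ξ, ρ} × {1} = {(ν,1), (ξ,1), (ρ,1)}
  {ν, ξ, ρ} × {2} = {(ν,2), (ξ,2), (ρ,2)}
  {ρ} × {0, 1, 2} = {(ρ,0), (ρ,1), (ρ,2)}
  {ν, ξ} × {0, 1} = {(ν,0), (ν,1), (ξ,0), (ξ,1)}
  {ν, ρ} × {0, 1} = {(ν,0), (ν,1), (ρ,0), (ρ,1)}
  {ν, ξ} × {0, 2} = {(ν,0), (ν,2), (ξ,0), (ξ,2)}
  {ν, ρ} × {0, 2} = {(ν,0), (ν,2), (ρ,0), (ρ,2)}
  {ν, ξ} × {1, 2} = {(ν,1), (ν,2), (ξ,1), (ξ,2)}
  {ν, ρ} × {1, 2} = {(ν,1), (ν,2), (ρ,1), (ρ,2)}
  {ν, ξ} × {0, 1, 2} = {(ν,0), (ν,1), (ν,2), (ξ,0), (ξ,1), (ξ,2)}
  {ν, ρ} × {0, 1, 2} = {(ν,0), (ν,1), (ν,2), (ρ,0), (ρ,1), (ρ,2)}
  {ν, ξ, ρ} × {0, 1} = {(ν,0), (ν,1), (ξ,0), (ξ,1), (ρ,0), (ρ,1)}
  {ν, ξ, ρ} × {0, 2} = {(ν,0), (ν,2), (ξ,0), (ξ,2), (ρ,0), (ρ,2)}
  {ν, ξ, ρ} × {1, 2} = {(ν,1), (ν,2), (ξ,1), (ξ,2), (ρ,1), (ρ,2)}
  {ν, ξ, ρ} × {0, 1, 2} = {(ν,0), (ν,1), (ν,2), (ξ,0), (ξ,1), (ξ,2), (ρ,0), (ρ,1), (ρ,2)}
These 36 distinct sets form the basis B.
Close under arbitrary unions to get τ_{X×Y}; counting gives |τ_{X×Y}| = 216.


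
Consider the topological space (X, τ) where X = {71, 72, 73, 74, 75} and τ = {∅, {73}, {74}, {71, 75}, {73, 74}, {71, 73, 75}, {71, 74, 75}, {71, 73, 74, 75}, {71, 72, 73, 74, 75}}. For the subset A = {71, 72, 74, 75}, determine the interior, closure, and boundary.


int(A) = {71, 74, 75}, cl(A) = {71, 72, 74, 75}, ∂A = {72}.

Closed sets in (X, τ) are complements of opens:
  closed(X, τ) = {∅, {72}, {72, 73}, {72, 74}, {71, 72, 75}, {72, 73, 74}, {71, 72, 73, 75}, {71, 72, 74, 75}, {71, 72, 73, 74, 75}}.
int(A) = ⋃ {U ∈ τ : U ⊆ A}. Opens contained in A: ∅, {74}, {71, 75}, {71, 74, 75}.
Taking the union of these: int(A) = {71, 74, 75}.
cl(A) = ⋂ {C closed : A ⊆ C}. Closed sets containing A: {71, 72, 74, 75}, {71, 72, 73, 74, 75}.
Intersecting these: cl(A) = {71, 72, 74, 75}.
∂A = cl(A) ∖ int(A) = {71, 72, 74, 75} ∖ {71, 74, 75} = {72}.


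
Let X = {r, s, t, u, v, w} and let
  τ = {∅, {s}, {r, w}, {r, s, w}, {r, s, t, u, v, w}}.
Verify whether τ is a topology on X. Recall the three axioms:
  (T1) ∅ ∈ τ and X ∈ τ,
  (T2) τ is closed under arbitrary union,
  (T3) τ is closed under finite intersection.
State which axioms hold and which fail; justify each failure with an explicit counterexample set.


τ IS a topology on X.

Axiom (T1): ∅ ∈ τ? Yes; X ∈ τ? Yes.
Axiom (T2/T3): check pairwise unions and intersections of members of τ.
All pairwise intersections and unions checked — each lies in τ. Therefore τ satisfies (T1), (T2), (T3): it IS a topology on X.


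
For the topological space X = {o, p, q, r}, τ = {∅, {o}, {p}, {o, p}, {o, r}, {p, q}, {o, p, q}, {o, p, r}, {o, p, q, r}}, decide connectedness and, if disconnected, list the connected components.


(X, τ) is disconnected; components = [{o, r}, {p, q}].

Find clopen sets (U ∈ τ with X ∖ U ∈ τ):
  U = ∅, X ∖ U = {o, p, q, r} — both open, so U is clopen.
  U = {o, r}, X ∖ U = {p, q} — both open, so U is clopen.
  U = {p, q}, X ∖ U = {o, r} — both open, so U is clopen.
  U = {o, p, q, r}, X ∖ U = ∅ — both open, so U is clopen.
Nontrivial clopen(s) exist: e.g. {p, q}. So (X, τ) is disconnected.
Compute connected components by grouping points that agree on all clopens:
  component: {o, r}
  component: {p, q}


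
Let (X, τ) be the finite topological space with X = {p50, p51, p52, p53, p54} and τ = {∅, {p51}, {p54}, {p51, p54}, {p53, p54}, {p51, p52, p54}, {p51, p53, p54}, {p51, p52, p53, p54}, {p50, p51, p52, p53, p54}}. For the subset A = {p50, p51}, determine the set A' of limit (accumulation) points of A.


A' = {p50, p52}

For each x ∈ X, list the open sets U ∈ τ with x ∈ U, then check whether U ∩ (A ∖ {x}) ≠ ∅ for every such U.
  x = p50: opens ∋ x are {p50, p51, p52, p53, p54}; each meets A ∖ {p50}, so x IS a limit point.
  x = p51: open {p51} ∋ x has {p51} ∩ (A ∖ {p51}) = ∅, so x is NOT a limit point.
  x = p52: opens ∋ x are {p51, p52, p54}, {p51, p52, p53, p54}, {p50, p51, p52, p53, p54}; each meets A ∖ {p52}, so x IS a limit point.
  x = p53: open {p53, p54} ∋ x has {p53, p54} ∩ (A ∖ {p53}) = ∅, so x is NOT a limit point.
  x = p54: open {p54} ∋ x has {p54} ∩ (A ∖ {p54}) = ∅, so x is NOT a limit point.
Collecting: A' = {p50, p52}.


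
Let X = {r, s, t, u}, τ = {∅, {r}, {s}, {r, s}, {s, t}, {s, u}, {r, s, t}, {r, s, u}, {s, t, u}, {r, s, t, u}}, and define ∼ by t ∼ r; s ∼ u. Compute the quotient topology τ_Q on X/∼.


X/∼ = {[r=t], [s=u]}; |τ_Q| = 3.

Equivalence classes: [r=t], [s=u].
Quotient map π: X → X/∼ sends r ↦ [r=t], s ↦ [s=u], t ↦ [r=t], u ↦ [s=u].
For each subset V ⊆ X/∼, compute π^{-1}(V) ⊆ X and check whether π^{-1}(V) ∈ τ. V is open in τ_Q iff π^{-1}(V) ∈ τ.
  V = {}: π^{-1}(V) = ∅ ∈ τ ✓.
  V = {[r=t]}: π^{-1}(V) = {r, t} ∉ τ ✗.
  V = {[s=u]}: π^{-1}(V) = {s, u} ∈ τ ✓.
  V = {[r=t], [s=u]}: π^{-1}(V) = {r, s, t, u} ∈ τ ✓.
Open sets in the quotient: τ_Q = {{}, {[s=u]}, {[r=t], [s=u]}} (3 elements).


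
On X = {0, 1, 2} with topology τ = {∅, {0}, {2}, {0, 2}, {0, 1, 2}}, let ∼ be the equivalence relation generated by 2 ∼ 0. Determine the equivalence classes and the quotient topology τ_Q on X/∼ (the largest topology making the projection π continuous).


X/∼ = {[0=2], [1]}; |τ_Q| = 3.

Equivalence classes: [0=2], [1].
Quotient map π: X → X/∼ sends 0 ↦ [0=2], 1 ↦ [1], 2 ↦ [0=2].
For each subset V ⊆ X/∼, compute π^{-1}(V) ⊆ X and check whether π^{-1}(V) ∈ τ. V is open in τ_Q iff π^{-1}(V) ∈ τ.
  V = {}: π^{-1}(V) = ∅ ∈ τ ✓.
  V = {[0=2]}: π^{-1}(V) = {0, 2} ∈ τ ✓.
  V = {[1]}: π^{-1}(V) = {1} ∉ τ ✗.
  V = {[0=2], [1]}: π^{-1}(V) = {0, 1, 2} ∈ τ ✓.
Open sets in the quotient: τ_Q = {{}, {[0=2]}, {[0=2], [1]}} (3 elements).


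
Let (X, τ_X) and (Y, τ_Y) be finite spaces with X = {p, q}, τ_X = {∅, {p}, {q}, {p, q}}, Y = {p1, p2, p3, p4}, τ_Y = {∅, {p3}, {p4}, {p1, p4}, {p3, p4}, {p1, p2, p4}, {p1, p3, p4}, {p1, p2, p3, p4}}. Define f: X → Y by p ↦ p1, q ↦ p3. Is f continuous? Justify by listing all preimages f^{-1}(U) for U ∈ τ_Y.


f IS continuous.

Compute f^{-1}(U) for each U ∈ τ_Y:
  U = ∅: f^{-1}(U) = ∅ ∈ τ_X ✓.
  U = {p3}: f^{-1}(U) = {q} ∈ τ_X ✓.
  U = {p4}: f^{-1}(U) = ∅ ∈ τ_X ✓.
  U = {p1, p4}: f^{-1}(U) = {p} ∈ τ_X ✓.
  U = {p3, p4}: f^{-1}(U) = {q} ∈ τ_X ✓.
  U = {p1, p2, p4}: f^{-1}(U) = {p} ∈ τ_X ✓.
  U = {p1, p3, p4}: f^{-1}(U) = {p, q} ∈ τ_X ✓.
  U = {p1, p2, p3, p4}: f^{-1}(U) = {p, q} ∈ τ_X ✓.
Every preimage lies in τ_X, so f IS continuous.


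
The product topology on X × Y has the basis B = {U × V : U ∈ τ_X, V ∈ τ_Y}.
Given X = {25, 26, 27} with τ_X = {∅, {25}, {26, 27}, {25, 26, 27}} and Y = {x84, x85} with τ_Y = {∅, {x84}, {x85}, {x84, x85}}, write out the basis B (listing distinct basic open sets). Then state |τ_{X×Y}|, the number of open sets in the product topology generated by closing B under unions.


Basis B = {∅ × ∅, {25} × {x84}, {25} × {x85}, {25} × {x84, x85}, {26, 27} × {x84}, {26, 27} × {x85}, {25, 26, 27} × {x84}, {25, 26, 27} × {x85}, {26, 27} × {x84, x85}, {25, 26, 27} × {x84, x85}}; |τ_{X×Y}| = 16.

Enumerate products U × V with U ∈ τ_X, V ∈ τ_Y (deduplicated):
  ∅ × ∅ = {} (∅)
  {25} × {x84} = {(25,x84)}
  {25} × {x85} = {(25,x85)}
  {25} × {x84, x85} = {(25,x84), (25,x85)}
  {26, 27} × {x84} = {(26,x84), (27,x84)}
  {26, 27} × {x85} = {(26,x85), (27,x85)}
  {25, 26, 27} × {x84} = {(25,x84), (26,x84), (27,x84)}
  {25, 26, 27} × {x85} = {(25,x85), (26,x85), (27,x85)}
  {26, 27} × {x84, x85} = {(26,x84), (26,x85), (27,x84), (27,x85)}
  {25, 26, 27} × {x84, x85} = {(25,x84), (25,x85), (26,x84), (26,x85), (27,x84), (27,x85)}
These 10 distinct sets form the basis B.
Close under arbitrary unions to get τ_{X×Y}; counting gives |τ_{X×Y}| = 16.


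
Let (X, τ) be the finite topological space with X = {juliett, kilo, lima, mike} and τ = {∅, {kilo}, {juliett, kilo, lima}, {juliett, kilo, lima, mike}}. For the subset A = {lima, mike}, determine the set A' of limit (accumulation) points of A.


A' = {juliett, mike}

For each x ∈ X, list the open sets U ∈ τ with x ∈ U, then check whether U ∩ (A ∖ {x}) ≠ ∅ for every such U.
  x = juliett: opens ∋ x are {juliett, kilo, lima}, {juliett, kilo, lima, mike}; each meets A ∖ {juliett}, so x IS a limit point.
  x = kilo: open {kilo} ∋ x has {kilo} ∩ (A ∖ {kilo}) = ∅, so x is NOT a limit point.
  x = lima: open {juliett, kilo, lima} ∋ x has {juliett, kilo, lima} ∩ (A ∖ {lima}) = ∅, so x is NOT a limit point.
  x = mike: opens ∋ x are {juliett, kilo, lima, mike}; each meets A ∖ {mike}, so x IS a limit point.
Collecting: A' = {juliett, mike}.


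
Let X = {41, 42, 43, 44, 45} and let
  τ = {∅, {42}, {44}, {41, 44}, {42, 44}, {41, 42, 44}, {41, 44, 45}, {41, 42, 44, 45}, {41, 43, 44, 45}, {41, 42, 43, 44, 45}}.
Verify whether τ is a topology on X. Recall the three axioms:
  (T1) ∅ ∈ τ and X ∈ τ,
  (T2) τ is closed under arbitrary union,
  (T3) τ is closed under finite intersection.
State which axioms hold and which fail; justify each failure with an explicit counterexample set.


τ IS a topology on X.

Axiom (T1): ∅ ∈ τ? Yes; X ∈ τ? Yes.
Axiom (T2/T3): check pairwise unions and intersections of members of τ.
All pairwise intersections and unions checked — each lies in τ. Therefore τ satisfies (T1), (T2), (T3): it IS a topology on X.


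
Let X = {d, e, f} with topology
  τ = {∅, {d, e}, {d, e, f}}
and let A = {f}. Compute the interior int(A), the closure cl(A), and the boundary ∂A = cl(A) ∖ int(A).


int(A) = ∅, cl(A) = {f}, ∂A = {f}.

Closed sets in (X, τ) are complements of opens:
  closed(X, τ) = {∅, {f}, {d, e, f}}.
int(A) = ⋃ {U ∈ τ : U ⊆ A}. Opens contained in A: ∅.
Taking the union of these: int(A) = ∅.
cl(A) = ⋂ {C closed : A ⊆ C}. Closed sets containing A: {f}, {d, e, f}.
Intersecting these: cl(A) = {f}.
∂A = cl(A) ∖ int(A) = {f} ∖ ∅ = {f}.


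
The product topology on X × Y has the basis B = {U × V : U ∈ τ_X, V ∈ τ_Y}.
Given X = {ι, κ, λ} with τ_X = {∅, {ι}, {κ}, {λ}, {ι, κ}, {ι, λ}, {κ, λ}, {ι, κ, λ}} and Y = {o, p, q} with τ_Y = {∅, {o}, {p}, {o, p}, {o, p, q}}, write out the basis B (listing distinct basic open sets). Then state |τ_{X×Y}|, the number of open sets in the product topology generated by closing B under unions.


Basis B = {∅ × ∅, {ι} × {o}, {ι} × {p}, {κ} × {o}, {κ} × {p}, {λ} × {o}, {λ} × {p}, {ι} × {o, p}, {ι, κ} × {o}, {ι, λ} × {o}, {ι, κ} × {p}, {ι, λ} × {p}, {κ} × {o, p}, {κ, λ} × {o}, {κ, λ} × {p}, {λ} × {o, p}, {ι} × {o, p, q}, {ι, κ, λ} × {o}, {ι, κ, λ} × {p}, {κ} × {o, p, q}, {λ} × {o, p, q}, {ι, κ} × {o, p}, {ι, λ} × {o, p}, {κ, λ} × {o, p}, {ι, κ} × {o, p, q}, {ι, λ} × {o, p, q}, {ι, κ, λ} × {o, p}, {κ, λ} × {o, p, q}, {ι, κ, λ} × {o, p, q}}; |τ_{X×Y}| = 125.

Enumerate products U × V with U ∈ τ_X, V ∈ τ_Y (deduplicated):
  ∅ × ∅ = {} (∅)
  {ι} × {o} = {(ι,o)}
  {ι} × {p} = {(ι,p)}
  {κ} × {o} = {(κ,o)}
  {κ} × {p} = {(κ,p)}
  {λ} × {o} = {(λ,o)}
  {λ} × {p} = {(λ,p)}
  {ι} × {o, p} = {(ι,o), (ι,p)}
  {ι, κ} × {o} = {(ι,o), (κ,o)}
  {ι, λ} × {o} = {(ι,o), (λ,o)}
  {ι, κ} × {p} = {(ι,p), (κ,p)}
  {ι, λ} × {p} = {(ι,p), (λ,p)}
  {κ} × {o, p} = {(κ,o), (κ,p)}
  {κ, λ} × {o} = {(κ,o), (λ,o)}
  {κ, λ} × {p} = {(κ,p), (λ,p)}
  {λ} × {o, p} = {(λ,o), (λ,p)}
  {ι} × {o, p, q} = {(ι,o), (ι,p), (ι,q)}
  {ι, κ, λ} × {o} = {(ι,o), (κ,o), (λ,o)}
  {ι, κ, λ} × {p} = {(ι,p), (κ,p), (λ,p)}
  {κ} × {o, p, q} = {(κ,o), (κ,p), (κ,q)}
  {λ} × {o, p, q} = {(λ,o), (λ,p), (λ,q)}
  {ι, κ} × {o, p} = {(ι,o), (ι,p), (κ,o), (κ,p)}
  {ι, λ} × {o, p} = {(ι,o), (ι,p), (λ,o), (λ,p)}
  {κ, λ} × {o, p} = {(κ,o), (κ,p), (λ,o), (λ,p)}
  {ι, κ} × {o, p, q} = {(ι,o), (ι,p), (ι,q), (κ,o), (κ,p), (κ,q)}
  {ι, λ} × {o, p, q} = {(ι,o), (ι,p), (ι,q), (λ,o), (λ,p), (λ,q)}
  {ι, κ, λ} × {o, p} = {(ι,o), (ι,p), (κ,o), (κ,p), (λ,o), (λ,p)}
  {κ, λ} × {o, p, q} = {(κ,o), (κ,p), (κ,q), (λ,o), (λ,p), (λ,q)}
  {ι, κ, λ} × {o, p, q} = {(ι,o), (ι,p), (ι,q), (κ,o), (κ,p), (κ,q), (λ,o), (λ,p), (λ,q)}
These 29 distinct sets form the basis B.
Close under arbitrary unions to get τ_{X×Y}; counting gives |τ_{X×Y}| = 125.


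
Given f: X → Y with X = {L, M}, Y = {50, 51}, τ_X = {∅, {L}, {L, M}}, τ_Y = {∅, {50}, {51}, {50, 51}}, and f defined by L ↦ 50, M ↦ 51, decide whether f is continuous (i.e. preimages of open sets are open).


f is NOT continuous.

Compute f^{-1}(U) for each U ∈ τ_Y:
  U = ∅: f^{-1}(U) = ∅ ∈ τ_X ✓.
  U = {50}: f^{-1}(U) = {L} ∈ τ_X ✓.
  U = {51}: f^{-1}(U) = {M} ∉ τ_X ✗.
  U = {50, 51}: f^{-1}(U) = {L, M} ∈ τ_X ✓.
Found U = {51} with f^{-1}(U) = {M} not in τ_X. Therefore f is NOT continuous.


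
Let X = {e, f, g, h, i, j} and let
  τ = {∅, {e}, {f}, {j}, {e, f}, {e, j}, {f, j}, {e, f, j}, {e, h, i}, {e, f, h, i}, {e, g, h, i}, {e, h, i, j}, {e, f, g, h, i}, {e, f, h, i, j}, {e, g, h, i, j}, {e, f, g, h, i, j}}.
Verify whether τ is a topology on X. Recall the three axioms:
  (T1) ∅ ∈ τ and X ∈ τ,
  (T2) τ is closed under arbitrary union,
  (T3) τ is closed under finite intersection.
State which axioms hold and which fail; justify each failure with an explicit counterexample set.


τ IS a topology on X.

Axiom (T1): ∅ ∈ τ? Yes; X ∈ τ? Yes.
Axiom (T2/T3): check pairwise unions and intersections of members of τ.
All pairwise intersections and unions checked — each lies in τ. Therefore τ satisfies (T1), (T2), (T3): it IS a topology on X.


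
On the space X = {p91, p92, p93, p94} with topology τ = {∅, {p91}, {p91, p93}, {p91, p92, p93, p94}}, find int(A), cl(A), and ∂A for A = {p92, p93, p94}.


int(A) = ∅, cl(A) = {p92, p93, p94}, ∂A = {p92, p93, p94}.

Closed sets in (X, τ) are complements of opens:
  closed(X, τ) = {∅, {p92, p94}, {p92, p93, p94}, {p91, p92, p93, p94}}.
int(A) = ⋃ {U ∈ τ : U ⊆ A}. Opens contained in A: ∅.
Taking the union of these: int(A) = ∅.
cl(A) = ⋂ {C closed : A ⊆ C}. Closed sets containing A: {p92, p93, p94}, {p91, p92, p93, p94}.
Intersecting these: cl(A) = {p92, p93, p94}.
∂A = cl(A) ∖ int(A) = {p92, p93, p94} ∖ ∅ = {p92, p93, p94}.


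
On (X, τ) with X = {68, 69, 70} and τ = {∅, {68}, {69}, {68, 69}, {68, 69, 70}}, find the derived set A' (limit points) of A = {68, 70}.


A' = {70}

For each x ∈ X, list the open sets U ∈ τ with x ∈ U, then check whether U ∩ (A ∖ {x}) ≠ ∅ for every such U.
  x = 68: open {68} ∋ x has {68} ∩ (A ∖ {68}) = ∅, so x is NOT a limit point.
  x = 69: open {69} ∋ x has {69} ∩ (A ∖ {69}) = ∅, so x is NOT a limit point.
  x = 70: opens ∋ x are {68, 69, 70}; each meets A ∖ {70}, so x IS a limit point.
Collecting: A' = {70}.


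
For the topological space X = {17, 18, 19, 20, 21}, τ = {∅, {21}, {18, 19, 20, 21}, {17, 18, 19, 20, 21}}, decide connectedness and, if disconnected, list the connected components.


(X, τ) is connected.

Find clopen sets (U ∈ τ with X ∖ U ∈ τ):
  U = ∅, X ∖ U = {17, 18, 19, 20, 21} — both open, so U is clopen.
  U = {17, 18, 19, 20, 21}, X ∖ U = ∅ — both open, so U is clopen.
Only trivial clopens (∅ and X) exist, so (X, τ) is connected.
Compute connected components by grouping points that agree on all clopens:
  component: {17, 18, 19, 20, 21}


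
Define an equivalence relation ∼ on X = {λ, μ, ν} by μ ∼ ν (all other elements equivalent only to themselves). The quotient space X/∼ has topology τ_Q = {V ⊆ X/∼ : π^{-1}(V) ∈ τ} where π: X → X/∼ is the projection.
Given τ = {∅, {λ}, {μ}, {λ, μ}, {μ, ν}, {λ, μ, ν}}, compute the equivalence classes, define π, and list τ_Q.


X/∼ = {[λ], [μ=ν]}; |τ_Q| = 4.

Equivalence classes: [λ], [μ=ν].
Quotient map π: X → X/∼ sends λ ↦ [λ], μ ↦ [μ=ν], ν ↦ [μ=ν].
For each subset V ⊆ X/∼, compute π^{-1}(V) ⊆ X and check whether π^{-1}(V) ∈ τ. V is open in τ_Q iff π^{-1}(V) ∈ τ.
  V = {}: π^{-1}(V) = ∅ ∈ τ ✓.
  V = {[λ]}: π^{-1}(V) = {λ} ∈ τ ✓.
  V = {[μ=ν]}: π^{-1}(V) = {μ, ν} ∈ τ ✓.
  V = {[λ], [μ=ν]}: π^{-1}(V) = {λ, μ, ν} ∈ τ ✓.
Open sets in the quotient: τ_Q = {{}, {[λ]}, {[μ=ν]}, {[λ], [μ=ν]}} (4 elements).


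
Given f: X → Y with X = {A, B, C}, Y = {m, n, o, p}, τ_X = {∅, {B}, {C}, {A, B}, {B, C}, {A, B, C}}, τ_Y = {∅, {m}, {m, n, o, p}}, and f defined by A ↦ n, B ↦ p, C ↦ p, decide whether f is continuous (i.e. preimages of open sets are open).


f IS continuous.

Compute f^{-1}(U) for each U ∈ τ_Y:
  U = ∅: f^{-1}(U) = ∅ ∈ τ_X ✓.
  U = {m}: f^{-1}(U) = ∅ ∈ τ_X ✓.
  U = {m, n, o, p}: f^{-1}(U) = {A, B, C} ∈ τ_X ✓.
Every preimage lies in τ_X, so f IS continuous.


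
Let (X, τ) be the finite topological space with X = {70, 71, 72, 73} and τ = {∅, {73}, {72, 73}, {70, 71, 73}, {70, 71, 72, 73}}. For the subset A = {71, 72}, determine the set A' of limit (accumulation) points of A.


A' = {70}

For each x ∈ X, list the open sets U ∈ τ with x ∈ U, then check whether U ∩ (A ∖ {x}) ≠ ∅ for every such U.
  x = 70: opens ∋ x are {70, 71, 73}, {70, 71, 72, 73}; each meets A ∖ {70}, so x IS a limit point.
  x = 71: open {70, 71, 73} ∋ x has {70, 71, 73} ∩ (A ∖ {71}) = ∅, so x is NOT a limit point.
  x = 72: open {72, 73} ∋ x has {72, 73} ∩ (A ∖ {72}) = ∅, so x is NOT a limit point.
  x = 73: open {73} ∋ x has {73} ∩ (A ∖ {73}) = ∅, so x is NOT a limit point.
Collecting: A' = {70}.


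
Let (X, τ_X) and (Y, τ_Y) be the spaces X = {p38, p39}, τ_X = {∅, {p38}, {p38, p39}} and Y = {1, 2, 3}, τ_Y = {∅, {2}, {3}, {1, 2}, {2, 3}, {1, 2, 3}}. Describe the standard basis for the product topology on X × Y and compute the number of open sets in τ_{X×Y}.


Basis B = {∅ × ∅, {p38} × {2}, {p38} × {3}, {p38} × {1, 2}, {p38} × {2, 3}, {p38, p39} × {2}, {p38, p39} × {3}, {p38} × {1, 2, 3}, {p38, p39} × {1, 2}, {p38, p39} × {2, 3}, {p38, p39} × {1, 2, 3}}; |τ_{X×Y}| = 18.

Enumerate products U × V with U ∈ τ_X, V ∈ τ_Y (deduplicated):
  ∅ × ∅ = {} (∅)
  {p38} × {2} = {(p38,2)}
  {p38} × {3} = {(p38,3)}
  {p38} × {1, 2} = {(p38,1), (p38,2)}
  {p38} × {2, 3} = {(p38,2), (p38,3)}
  {p38, p39} × {2} = {(p38,2), (p39,2)}
  {p38, p39} × {3} = {(p38,3), (p39,3)}
  {p38} × {1, 2, 3} = {(p38,1), (p38,2), (p38,3)}
  {p38, p39} × {1, 2} = {(p38,1), (p38,2), (p39,1), (p39,2)}
  {p38, p39} × {2, 3} = {(p38,2), (p38,3), (p39,2), (p39,3)}
  {p38, p39} × {1, 2, 3} = {(p38,1), (p38,2), (p38,3), (p39,1), (p39,2), (p39,3)}
These 11 distinct sets form the basis B.
Close under arbitrary unions to get τ_{X×Y}; counting gives |τ_{X×Y}| = 18.


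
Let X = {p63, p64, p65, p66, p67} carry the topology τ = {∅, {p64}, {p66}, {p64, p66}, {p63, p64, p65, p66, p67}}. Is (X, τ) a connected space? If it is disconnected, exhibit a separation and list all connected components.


(X, τ) is connected.

Find clopen sets (U ∈ τ with X ∖ U ∈ τ):
  U = ∅, X ∖ U = {p63, p64, p65, p66, p67} — both open, so U is clopen.
  U = {p63, p64, p65, p66, p67}, X ∖ U = ∅ — both open, so U is clopen.
Only trivial clopens (∅ and X) exist, so (X, τ) is connected.
Compute connected components by grouping points that agree on all clopens:
  component: {p63, p64, p65, p66, p67}


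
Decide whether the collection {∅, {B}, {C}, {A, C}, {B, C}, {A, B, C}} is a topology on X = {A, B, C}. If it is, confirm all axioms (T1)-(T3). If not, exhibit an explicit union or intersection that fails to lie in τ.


τ IS a topology on X.

Axiom (T1): ∅ ∈ τ? Yes; X ∈ τ? Yes.
Axiom (T2/T3): check pairwise unions and intersections of members of τ.
All pairwise intersections and unions checked — each lies in τ. Therefore τ satisfies (T1), (T2), (T3): it IS a topology on X.


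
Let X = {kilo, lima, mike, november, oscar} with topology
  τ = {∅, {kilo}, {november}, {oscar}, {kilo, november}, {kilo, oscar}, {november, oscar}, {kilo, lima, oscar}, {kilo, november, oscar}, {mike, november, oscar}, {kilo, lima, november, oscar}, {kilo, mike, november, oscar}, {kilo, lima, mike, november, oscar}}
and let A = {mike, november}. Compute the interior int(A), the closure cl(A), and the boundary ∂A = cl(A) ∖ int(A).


int(A) = {november}, cl(A) = {mike, november}, ∂A = {mike}.

Closed sets in (X, τ) are complements of opens:
  closed(X, τ) = {∅, {lima}, {mike}, {kilo, lima}, {lima, mike}, {mike, november}, {kilo, lima, mike}, {lima, mike, november}, {lima, mike, oscar}, {kilo, lima, mike, november}, {kilo, lima, mike, oscar}, {lima, mike, november, oscar}, {kilo, lima, mike, november, oscar}}.
int(A) = ⋃ {U ∈ τ : U ⊆ A}. Opens contained in A: ∅, {november}.
Taking the union of these: int(A) = {november}.
cl(A) = ⋂ {C closed : A ⊆ C}. Closed sets containing A: {mike, november}, {lima, mike, november}, {kilo, lima, mike, november}, {lima, mike, november, oscar}, {kilo, lima, mike, november, oscar}.
Intersecting these: cl(A) = {mike, november}.
∂A = cl(A) ∖ int(A) = {mike, november} ∖ {november} = {mike}.


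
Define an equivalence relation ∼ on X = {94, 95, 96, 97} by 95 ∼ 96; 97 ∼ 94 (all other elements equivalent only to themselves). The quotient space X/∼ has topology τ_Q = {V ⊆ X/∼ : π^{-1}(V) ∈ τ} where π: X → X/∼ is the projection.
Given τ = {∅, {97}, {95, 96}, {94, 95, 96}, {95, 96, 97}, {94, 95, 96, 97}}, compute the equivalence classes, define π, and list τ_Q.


X/∼ = {[94=97], [95=96]}; |τ_Q| = 3.

Equivalence classes: [94=97], [95=96].
Quotient map π: X → X/∼ sends 94 ↦ [94=97], 95 ↦ [95=96], 96 ↦ [95=96], 97 ↦ [94=97].
For each subset V ⊆ X/∼, compute π^{-1}(V) ⊆ X and check whether π^{-1}(V) ∈ τ. V is open in τ_Q iff π^{-1}(V) ∈ τ.
  V = {}: π^{-1}(V) = ∅ ∈ τ ✓.
  V = {[94=97]}: π^{-1}(V) = {94, 97} ∉ τ ✗.
  V = {[95=96]}: π^{-1}(V) = {95, 96} ∈ τ ✓.
  V = {[94=97], [95=96]}: π^{-1}(V) = {94, 95, 96, 97} ∈ τ ✓.
Open sets in the quotient: τ_Q = {{}, {[95=96]}, {[94=97], [95=96]}} (3 elements).
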